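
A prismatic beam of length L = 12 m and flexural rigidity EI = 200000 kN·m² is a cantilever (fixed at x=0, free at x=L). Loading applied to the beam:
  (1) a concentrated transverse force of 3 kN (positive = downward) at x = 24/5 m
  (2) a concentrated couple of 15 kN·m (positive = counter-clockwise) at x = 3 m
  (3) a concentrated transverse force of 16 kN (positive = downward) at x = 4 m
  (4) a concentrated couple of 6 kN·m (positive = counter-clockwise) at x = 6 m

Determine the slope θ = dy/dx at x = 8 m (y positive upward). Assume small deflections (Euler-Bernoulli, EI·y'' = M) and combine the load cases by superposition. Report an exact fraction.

θ(8) = -2039/5000000 rad

Load 1 — point force P=3 kN at a=24/5 m (b=L-a=36/5):
  θ_1 = -Pa²/(2EI)  [x>a] = -3·(24/5)²/(2·200000) = -27/156250 rad
Load 2 — applied couple M₀=15 kN·m at a=3 m (b=L-a=9):
  θ_2 = M₀a/EI  [x>a] = 15·3/200000 = 9/40000 rad
Load 3 — point force P=16 kN at a=4 m (b=L-a=8):
  θ_3 = -Pa²/(2EI)  [x>a] = -16·4²/(2·200000) = -2/3125 rad
Load 4 — applied couple M₀=6 kN·m at a=6 m (b=L-a=6):
  θ_4 = M₀a/EI  [x>a] = 6·6/200000 = 9/50000 rad
Superposition: θ = Σ θ_i = -2039/5000000 rad ≈ -0.000408 rad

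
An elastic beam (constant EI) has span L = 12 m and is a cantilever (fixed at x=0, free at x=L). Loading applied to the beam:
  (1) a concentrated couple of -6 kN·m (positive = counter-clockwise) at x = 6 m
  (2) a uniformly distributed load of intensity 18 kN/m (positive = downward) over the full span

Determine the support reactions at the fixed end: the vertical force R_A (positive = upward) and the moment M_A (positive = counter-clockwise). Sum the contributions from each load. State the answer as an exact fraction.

Load 1 — applied couple M₀=-6 kN·m at a=6 m (b=L-a=6):
  R_A = 0 kN
  M_A = -M₀ = -(-6) = 6 kN·m
Load 2 — uniform load w=18 kN/m over full span:
  R_A = wL = 18·12 = 216 kN
  M_A = wL²/2 = 18·12²/2 = 1296 kN·m
Superposition: R_A = 216 kN, M_A = 1302 kN·m

R_A = 216 kN, M_A = 1302 kN·m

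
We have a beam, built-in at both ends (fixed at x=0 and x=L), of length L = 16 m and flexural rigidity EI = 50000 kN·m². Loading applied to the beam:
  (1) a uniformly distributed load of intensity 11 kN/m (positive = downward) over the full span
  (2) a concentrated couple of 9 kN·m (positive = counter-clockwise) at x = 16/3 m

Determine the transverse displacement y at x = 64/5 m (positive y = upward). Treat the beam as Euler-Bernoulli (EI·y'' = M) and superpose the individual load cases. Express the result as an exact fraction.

y(64/5) = -88792/5859375 m

Load 1 — uniform load w=11 kN/m over full span:
  y_1 = -wx²(L-x)²/(24EI) = -11·(64/5)²·(16-(64/5))²/(24·50000) = -90112/5859375 m
Load 2 — applied couple M₀=9 kN·m at a=16/3 m (b=L-a=32/3):
  y_2 = (R_Ax³/6 - M_Ax²/2 - M₀(x-a)²/2)/EI  [x>a] with R_A=3/4, M_A=0 = ((3/4)·(64/5)³/6 - 0·(64/5)²/2 - 9·((64/5)-(16/3))²/2)/50000 = 88/390625 m
Superposition: y = Σ y_i = -88792/5859375 m ≈ -0.015154 m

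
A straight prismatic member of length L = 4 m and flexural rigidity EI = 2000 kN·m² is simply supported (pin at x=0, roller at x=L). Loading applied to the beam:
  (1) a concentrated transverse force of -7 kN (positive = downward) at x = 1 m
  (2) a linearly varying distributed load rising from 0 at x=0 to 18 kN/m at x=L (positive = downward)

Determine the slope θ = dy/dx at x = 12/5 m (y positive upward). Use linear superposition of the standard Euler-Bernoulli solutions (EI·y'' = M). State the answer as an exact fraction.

Load 1 — point force P=-7 kN at a=1 m (b=L-a=3):
  θ_1 = -Pa(2L²-6Lx+3x²+a²)/(6LEI)  [x>a] = -(-7)·1·(2·4²-6·4·(12/5)+3·(12/5)²+1²)/(6·4·2000) = -427/400000 rad
Load 2 — triangular load w₀=18 kN/m (0→w₀ over full span):
  θ_2 = -w₀(7L⁴-30L²x²+15x⁴)/(360LEI) = -18·(7·4⁴-30·4²·(12/5)²+15·(12/5)⁴)/(360·4·2000) = 232/78125 rad
Superposition: θ = Σ θ_i = 19021/10000000 rad ≈ 0.001902 rad

θ(12/5) = 19021/10000000 rad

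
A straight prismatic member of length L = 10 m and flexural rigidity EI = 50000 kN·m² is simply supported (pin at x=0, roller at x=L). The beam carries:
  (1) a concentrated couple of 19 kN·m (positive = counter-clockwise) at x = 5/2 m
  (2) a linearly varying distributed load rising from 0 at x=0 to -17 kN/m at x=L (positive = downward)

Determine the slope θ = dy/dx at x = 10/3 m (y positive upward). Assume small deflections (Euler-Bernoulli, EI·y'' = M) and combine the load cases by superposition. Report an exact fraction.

θ(10/3) = 30853/7776000 rad

Load 1 — applied couple M₀=19 kN·m at a=5/2 m (b=L-a=15/2):
  θ_1 = (M₀x²/(2L)-M₀(x-a)+C₁)/EI  [x>a] with C₁=M₀(3b²-L²)/(6L)=1045/48 = (19·(10/3)²/(2·10)-19·((10/3)-(5/2))+(1045/48))/50000 = 19/57600 rad
Load 2 — triangular load w₀=-17 kN/m (0→w₀ over full span):
  θ_2 = -w₀(7L⁴-30L²x²+15x⁴)/(360LEI) = -(-17)·(7·10⁴-30·10²·(10/3)²+15·(10/3)⁴)/(360·10·50000) = 221/60750 rad
Superposition: θ = Σ θ_i = 30853/7776000 rad ≈ 0.003968 rad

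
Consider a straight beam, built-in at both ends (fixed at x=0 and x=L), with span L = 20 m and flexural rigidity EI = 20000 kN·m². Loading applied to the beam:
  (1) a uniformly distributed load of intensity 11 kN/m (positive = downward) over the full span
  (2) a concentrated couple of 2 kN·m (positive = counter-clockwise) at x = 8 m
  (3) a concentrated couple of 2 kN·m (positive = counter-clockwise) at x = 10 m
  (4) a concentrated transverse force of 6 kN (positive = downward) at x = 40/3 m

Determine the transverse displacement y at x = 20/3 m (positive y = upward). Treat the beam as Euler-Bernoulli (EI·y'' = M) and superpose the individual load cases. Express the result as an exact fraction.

y(20/3) = -682351/3645000 m

Load 1 — uniform load w=11 kN/m over full span:
  y_1 = -wx²(L-x)²/(24EI) = -11·(20/3)²·(20-(20/3))²/(24·20000) = -44/243 m
Load 2 — applied couple M₀=2 kN·m at a=8 m (b=L-a=12):
  y_2 = (R_Ax³/6 - M_Ax²/2)/EI  [x≤a] with R_A=18/125, M_A=6/25 = ((18/125)·(20/3)³/6 - (6/25)·(20/3)²/2)/20000 = 1/11250 m
Load 3 — applied couple M₀=2 kN·m at a=10 m (b=L-a=10):
  y_3 = (R_Ax³/6 - M_Ax²/2)/EI  [x≤a] with R_A=3/20, M_A=1/2 = ((3/20)·(20/3)³/6 - (1/2)·(20/3)²/2)/20000 = -1/5400 m
Load 4 — point force P=6 kN at a=40/3 m (b=L-a=20/3):
  y_4 = -Pb²x²(3aL-(3a+b)x)/(6L³EI)  [x≤a] = -6·(20/3)²·(20/3)²·(3·(40/3)·20-(3·(40/3)+(20/3))·(20/3))/(6·20³·20000) = -22/3645 m
Superposition: y = Σ y_i = -682351/3645000 m ≈ -0.187202 m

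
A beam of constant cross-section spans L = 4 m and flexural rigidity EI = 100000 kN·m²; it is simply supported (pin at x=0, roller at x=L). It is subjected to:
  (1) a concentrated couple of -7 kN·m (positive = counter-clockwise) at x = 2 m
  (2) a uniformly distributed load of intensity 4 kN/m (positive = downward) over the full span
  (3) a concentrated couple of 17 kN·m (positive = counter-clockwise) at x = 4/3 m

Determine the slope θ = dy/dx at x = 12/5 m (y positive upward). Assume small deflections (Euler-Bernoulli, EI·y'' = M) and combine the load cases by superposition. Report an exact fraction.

θ(12/5) = -71/225000000 rad

Load 1 — applied couple M₀=-7 kN·m at a=2 m (b=L-a=2):
  θ_1 = (M₀x²/(2L)-M₀(x-a)+C₁)/EI  [x>a] with C₁=M₀(3b²-L²)/(6L)=7/6 = ((-7)·(12/5)²/(2·4)-(-7)·((12/5)-2)+(7/6))/100000 = -161/15000000 rad
Load 2 — uniform load w=4 kN/m over full span:
  θ_2 = -w(L³-6Lx²+4x³)/(24EI) = -4·(4³-6·4·(12/5)²+4·(12/5)³)/(24·100000) = 37/1171875 rad
Load 3 — applied couple M₀=17 kN·m at a=4/3 m (b=L-a=8/3):
  θ_3 = (M₀x²/(2L)-M₀(x-a)+C₁)/EI  [x>a] with C₁=M₀(3b²-L²)/(6L)=34/9 = (17·(12/5)²/(2·4)-17·((12/5)-(4/3))+(34/9))/100000 = -119/5625000 rad
Superposition: θ = Σ θ_i = -71/225000000 rad ≈ -0.000000 rad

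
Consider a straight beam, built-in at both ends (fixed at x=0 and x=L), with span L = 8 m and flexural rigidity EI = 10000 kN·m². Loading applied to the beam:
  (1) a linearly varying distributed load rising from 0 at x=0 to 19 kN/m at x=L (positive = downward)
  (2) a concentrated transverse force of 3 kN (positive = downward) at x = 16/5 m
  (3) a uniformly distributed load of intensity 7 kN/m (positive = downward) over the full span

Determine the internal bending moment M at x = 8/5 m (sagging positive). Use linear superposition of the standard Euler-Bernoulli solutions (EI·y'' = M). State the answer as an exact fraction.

M(8/5) = -4696/625 kN·m

Load 1 — triangular load w₀=19 kN/m (0→w₀ over full span):
  M_1 = 3w₀Lx/20 - w₀L²/30 - w₀x³/(6L) = 3·19·8·(8/5)/20 - 19·8²/30 - 19·(8/5)³/(6·8) = -2128/375 kN·m
Load 2 — point force P=3 kN at a=16/5 m (b=L-a=24/5):
  M_2 = Pb²(3a+b)x/L³ - Pab²/L²  [x≤a] = 3·(24/5)²·(3·(16/5)+(24/5))·(8/5)/8³ - 3·(16/5)·(24/5)²/8² = -216/625 kN·m
Load 3 — uniform load w=7 kN/m over full span:
  M_3 = wLx/2 - wL²/12 - wx²/2 = 7·8·(8/5)/2 - 7·8²/12 - 7·(8/5)²/2 = -112/75 kN·m
Superposition: M = Σ M_i = -4696/625 kN·m ≈ -7.513600 kN·m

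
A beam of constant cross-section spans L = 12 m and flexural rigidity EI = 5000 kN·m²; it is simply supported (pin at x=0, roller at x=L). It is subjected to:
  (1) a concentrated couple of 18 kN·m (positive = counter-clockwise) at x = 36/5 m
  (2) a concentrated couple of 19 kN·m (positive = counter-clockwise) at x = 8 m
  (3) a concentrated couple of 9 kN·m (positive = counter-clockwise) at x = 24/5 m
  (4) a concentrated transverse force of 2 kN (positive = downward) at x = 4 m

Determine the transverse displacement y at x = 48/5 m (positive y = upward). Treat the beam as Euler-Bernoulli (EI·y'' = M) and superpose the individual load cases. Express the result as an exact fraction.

y(48/5) = -2638/234375 m

Load 1 — applied couple M₀=18 kN·m at a=36/5 m (b=L-a=24/5):
  y_1 = (M₀x³/(6L)-M₀(x-a)²/2+C₁x)/EI  [x>a] with C₁=M₀(3b²-L²)/(6L)=-468/25 = (18·(48/5)³/(6·12)-18·((48/5)-(36/5))²/2+(-468/25)·(48/5))/5000 = -162/78125 m
Load 2 — applied couple M₀=19 kN·m at a=8 m (b=L-a=4):
  y_2 = (M₀x³/(6L)-M₀(x-a)²/2+C₁x)/EI  [x>a] with C₁=M₀(3b²-L²)/(6L)=-76/3 = (19·(48/5)³/(6·12)-19·((48/5)-8)²/2+(-76/3)·(48/5))/5000 = -532/78125 m
Load 3 — applied couple M₀=9 kN·m at a=24/5 m (b=L-a=36/5):
  y_3 = (M₀x³/(6L)-M₀(x-a)²/2+C₁x)/EI  [x>a] with C₁=M₀(3b²-L²)/(6L)=36/25 = (9·(48/5)³/(6·12)-9·((48/5)-(24/5))²/2+(36/25)·(48/5))/5000 = 324/78125 m
Load 4 — point force P=2 kN at a=4 m (b=L-a=8):
  y_4 = -Pa(L-x)(2Lx-a²-x²)/(6LEI)  [x>a] = -2·4·(12-(48/5))·(2·12·(48/5)-4²-(48/5)²)/(6·12·5000) = -1528/234375 m
Superposition: y = Σ y_i = -2638/234375 m ≈ -0.011255 m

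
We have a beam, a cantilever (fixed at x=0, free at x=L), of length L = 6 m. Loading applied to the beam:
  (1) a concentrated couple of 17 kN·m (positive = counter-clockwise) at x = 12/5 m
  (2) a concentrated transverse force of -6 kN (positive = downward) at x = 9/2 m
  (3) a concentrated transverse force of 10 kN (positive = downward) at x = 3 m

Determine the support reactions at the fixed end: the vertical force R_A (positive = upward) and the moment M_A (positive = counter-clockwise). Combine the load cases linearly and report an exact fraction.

Load 1 — applied couple M₀=17 kN·m at a=12/5 m (b=L-a=18/5):
  R_A = 0 kN
  M_A = -M₀ = -17 kN·m
Load 2 — point force P=-6 kN at a=9/2 m (b=L-a=3/2):
  R_A = P = (-6) = -6 kN
  M_A = Pa = (-6)·(9/2) = -27 kN·m
Load 3 — point force P=10 kN at a=3 m (b=L-a=3):
  R_A = P = 10 kN
  M_A = Pa = 10·3 = 30 kN·m
Superposition: R_A = 4 kN, M_A = -14 kN·m

R_A = 4 kN, M_A = -14 kN·m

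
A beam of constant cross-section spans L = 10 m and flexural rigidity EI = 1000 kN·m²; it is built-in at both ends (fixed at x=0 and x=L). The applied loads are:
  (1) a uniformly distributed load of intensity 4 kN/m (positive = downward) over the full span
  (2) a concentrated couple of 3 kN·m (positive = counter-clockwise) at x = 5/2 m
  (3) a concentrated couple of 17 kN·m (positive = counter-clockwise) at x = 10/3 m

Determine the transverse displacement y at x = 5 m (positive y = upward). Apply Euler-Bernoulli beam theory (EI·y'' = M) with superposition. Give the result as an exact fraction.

Load 1 — uniform load w=4 kN/m over full span:
  y_1 = -wx²(L-x)²/(24EI) = -4·5²·(10-5)²/(24·1000) = -5/48 m
Load 2 — applied couple M₀=3 kN·m at a=5/2 m (b=L-a=15/2):
  y_2 = (R_Ax³/6 - M_Ax²/2 - M₀(x-a)²/2)/EI  [x>a] with R_A=27/80, M_A=-9/16 = ((27/80)·5³/6 - (-9/16)·5²/2 - 3·(5-(5/2))²/2)/1000 = 3/640 m
Load 3 — applied couple M₀=17 kN·m at a=10/3 m (b=L-a=20/3):
  y_3 = (R_Ax³/6 - M_Ax²/2 - M₀(x-a)²/2)/EI  [x>a] with R_A=34/15, M_A=0 = ((34/15)·5³/6 - 0·5²/2 - 17·(5-(10/3))²/2)/1000 = 17/720 m
Superposition: y = Σ y_i = -437/5760 m ≈ -0.075868 m

y(5) = -437/5760 m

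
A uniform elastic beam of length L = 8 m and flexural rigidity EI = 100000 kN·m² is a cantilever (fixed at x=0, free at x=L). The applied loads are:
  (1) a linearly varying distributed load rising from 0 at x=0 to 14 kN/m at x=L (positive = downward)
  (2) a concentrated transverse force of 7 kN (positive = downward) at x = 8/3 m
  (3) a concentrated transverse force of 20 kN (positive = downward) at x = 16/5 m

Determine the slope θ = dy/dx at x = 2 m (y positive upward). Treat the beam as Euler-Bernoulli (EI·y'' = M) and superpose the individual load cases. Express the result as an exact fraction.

Load 1 — triangular load w₀=14 kN/m (0→w₀ over full span):
  θ_1 = (w₀Lx²/4-w₀L²x/3-w₀x⁴/(24L))/EI = (14·8·2²/4-14·8²·2/3-14·2⁴/(24·8))/100000 = -973/200000 rad
Load 2 — point force P=7 kN at a=8/3 m (b=L-a=16/3):
  θ_2 = -Px(2a-x)/(2EI)  [x≤a] = -7·2·(2·(8/3)-2)/(2·100000) = -7/30000 rad
Load 3 — point force P=20 kN at a=16/5 m (b=L-a=24/5):
  θ_3 = -Px(2a-x)/(2EI)  [x≤a] = -20·2·(2·(16/5)-2)/(2·100000) = -11/12500 rad
Superposition: θ = Σ θ_i = -3587/600000 rad ≈ -0.005978 rad

θ(2) = -3587/600000 rad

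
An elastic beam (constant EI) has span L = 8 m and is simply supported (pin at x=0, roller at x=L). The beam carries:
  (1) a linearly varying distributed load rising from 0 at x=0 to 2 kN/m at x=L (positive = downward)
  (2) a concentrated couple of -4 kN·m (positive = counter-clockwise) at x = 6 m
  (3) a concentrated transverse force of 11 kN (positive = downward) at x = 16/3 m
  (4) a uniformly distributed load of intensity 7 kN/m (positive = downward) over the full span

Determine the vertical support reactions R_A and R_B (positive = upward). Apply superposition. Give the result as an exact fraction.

Load 1 — triangular load w₀=2 kN/m (0→w₀ over full span):
  R_A = w₀L/6 = 2·8/6 = 8/3 kN
  R_B = w₀L/3 = 2·8/3 = 16/3 kN
Load 2 — applied couple M₀=-4 kN·m at a=6 m (b=L-a=2):
  R_A = M₀/L = (-4)/8 = -1/2 kN
  R_B = -M₀/L = -(-4)/8 = 1/2 kN
Load 3 — point force P=11 kN at a=16/3 m (b=L-a=8/3):
  R_A = Pb/L = 11·(8/3)/8 = 11/3 kN
  R_B = Pa/L = 11·(16/3)/8 = 22/3 kN
Load 4 — uniform load w=7 kN/m over full span:
  R_A = wL/2 = 7·8/2 = 28 kN
  R_B = wL/2 = 7·8/2 = 28 kN
Superposition: R_A = 203/6 kN, R_B = 247/6 kN

R_A = 203/6 kN, R_B = 247/6 kN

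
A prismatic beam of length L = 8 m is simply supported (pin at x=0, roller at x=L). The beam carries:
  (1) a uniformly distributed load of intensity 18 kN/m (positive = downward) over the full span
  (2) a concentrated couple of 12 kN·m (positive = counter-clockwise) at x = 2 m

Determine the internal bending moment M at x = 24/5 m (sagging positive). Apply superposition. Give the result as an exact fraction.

Load 1 — uniform load w=18 kN/m over full span:
  M_1 = wx(L-x)/2 = 18·(24/5)·(8-(24/5))/2 = 3456/25 kN·m
Load 2 — applied couple M₀=12 kN·m at a=2 m (b=L-a=6):
  M_2 = M₀x/L - M₀  [x>a] = 12·(24/5)/8 - 12 = -24/5 kN·m
Superposition: M = Σ M_i = 3336/25 kN·m ≈ 133.440000 kN·m

M(24/5) = 3336/25 kN·m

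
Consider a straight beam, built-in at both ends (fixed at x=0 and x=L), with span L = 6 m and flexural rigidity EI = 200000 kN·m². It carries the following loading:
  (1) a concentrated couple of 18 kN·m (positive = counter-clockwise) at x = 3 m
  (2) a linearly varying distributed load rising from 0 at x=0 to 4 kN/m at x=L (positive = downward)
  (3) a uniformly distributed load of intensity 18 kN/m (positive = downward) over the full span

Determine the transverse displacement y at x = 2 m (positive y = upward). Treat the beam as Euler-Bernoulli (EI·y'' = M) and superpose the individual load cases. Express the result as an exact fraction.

y(2) = -2519/9000000 m

Load 1 — applied couple M₀=18 kN·m at a=3 m (b=L-a=3):
  y_1 = (R_Ax³/6 - M_Ax²/2)/EI  [x≤a] with R_A=9/2, M_A=9/2 = ((9/2)·2³/6 - (9/2)·2²/2)/200000 = -3/200000 m
Load 2 — triangular load w₀=4 kN/m (0→w₀ over full span):
  y_2 = -w₀x²(L-x)²(x+2L)/(120LEI) = -4·2²·(6-2)²·(2+2·6)/(120·6·200000) = -7/281250 m
Load 3 — uniform load w=18 kN/m over full span:
  y_3 = -wx²(L-x)²/(24EI) = -18·2²·(6-2)²/(24·200000) = -3/12500 m
Superposition: y = Σ y_i = -2519/9000000 m ≈ -0.000280 m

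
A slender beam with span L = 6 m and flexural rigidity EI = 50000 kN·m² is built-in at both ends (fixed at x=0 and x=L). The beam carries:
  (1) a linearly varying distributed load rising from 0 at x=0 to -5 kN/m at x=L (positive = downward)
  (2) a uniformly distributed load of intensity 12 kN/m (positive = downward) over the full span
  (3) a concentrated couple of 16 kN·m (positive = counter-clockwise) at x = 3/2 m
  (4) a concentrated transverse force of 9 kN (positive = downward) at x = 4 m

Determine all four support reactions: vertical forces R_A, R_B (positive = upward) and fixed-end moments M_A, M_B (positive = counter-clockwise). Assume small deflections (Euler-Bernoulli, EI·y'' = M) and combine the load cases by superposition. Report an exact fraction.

Load 1 — triangular load w₀=-5 kN/m (0→w₀ over full span):
  R_A = 3w₀L/20 = 3·(-5)·6/20 = -9/2 kN
  M_A = w₀L²/30 = (-5)·6²/30 = -6 kN·m
  R_B = 7w₀L/20 = 7·(-5)·6/20 = -21/2 kN
  M_B = -w₀L²/20 = -(-5)·6²/20 = 9 kN·m
Load 2 — uniform load w=12 kN/m over full span:
  R_A = wL/2 = 12·6/2 = 36 kN
  M_A = wL²/12 = 12·6²/12 = 36 kN·m
  R_B = wL/2 = 12·6/2 = 36 kN
  M_B = -wL²/12 = -12·6²/12 = -36 kN·m
Load 3 — applied couple M₀=16 kN·m at a=3/2 m (b=L-a=9/2):
  R_A = 6M₀ab/L³ = 6·16·(3/2)·(9/2)/6³ = 3 kN
  M_A = M₀b(2a-b)/L² = 16·(9/2)·(2·(3/2)-(9/2))/6² = -3 kN·m
  R_B = -6M₀ab/L³ = -6·16·(3/2)·(9/2)/6³ = -3 kN
  M_B = M₀a(2b-a)/L² = 16·(3/2)·(2·(9/2)-(3/2))/6² = 5 kN·m
Load 4 — point force P=9 kN at a=4 m (b=L-a=2):
  R_A = Pb²(3a+b)/L³ = 9·2²·(3·4+2)/6³ = 7/3 kN
  M_A = Pab²/L² = 9·4·2²/6² = 4 kN·m
  R_B = Pa²(a+3b)/L³ = 9·4²·(4+3·2)/6³ = 20/3 kN
  M_B = -Pa²b/L² = -9·4²·2/6² = -8 kN·m
Superposition: R_A = 221/6 kN, M_A = 31 kN·m, R_B = 175/6 kN, M_B = -30 kN·m

R_A = 221/6 kN, M_A = 31 kN·m, R_B = 175/6 kN, M_B = -30 kN·m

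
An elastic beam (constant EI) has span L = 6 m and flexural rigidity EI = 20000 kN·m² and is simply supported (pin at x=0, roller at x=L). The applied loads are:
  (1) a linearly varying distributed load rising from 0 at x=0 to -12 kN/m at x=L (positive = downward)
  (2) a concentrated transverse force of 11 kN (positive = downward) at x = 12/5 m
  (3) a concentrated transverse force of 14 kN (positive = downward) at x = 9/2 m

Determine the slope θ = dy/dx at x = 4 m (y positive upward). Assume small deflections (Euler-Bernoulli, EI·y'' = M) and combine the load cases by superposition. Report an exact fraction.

θ(4) = -15469/120000000 rad

Load 1 — triangular load w₀=-12 kN/m (0→w₀ over full span):
  θ_1 = -w₀(7L⁴-30L²x²+15x⁴)/(360LEI) = -(-12)·(7·6⁴-30·6²·4²+15·4⁴)/(360·6·20000) = -91/75000 rad
Load 2 — point force P=11 kN at a=12/5 m (b=L-a=18/5):
  θ_2 = -Pa(2L²-6Lx+3x²+a²)/(6LEI)  [x>a] = -11·(12/5)·(2·6²-6·6·4+3·4²+(12/5)²)/(6·6·20000) = 209/312500 rad
Load 3 — point force P=14 kN at a=9/2 m (b=L-a=3/2):
  θ_3 = -Pb(L²-b²-3x²)/(6LEI)  [x≤a] = -14·(3/2)·(6²-(3/2)²-3·4²)/(6·6·20000) = 133/320000 rad
Superposition: θ = Σ θ_i = -15469/120000000 rad ≈ -0.000129 rad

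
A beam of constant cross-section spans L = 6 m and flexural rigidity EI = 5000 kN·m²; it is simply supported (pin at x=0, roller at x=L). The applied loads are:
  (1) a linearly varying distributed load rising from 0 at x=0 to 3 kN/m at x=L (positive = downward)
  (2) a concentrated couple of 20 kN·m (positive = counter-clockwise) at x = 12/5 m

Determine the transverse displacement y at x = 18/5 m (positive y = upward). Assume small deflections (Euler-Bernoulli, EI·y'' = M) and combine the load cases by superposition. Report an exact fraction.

Load 1 — triangular load w₀=3 kN/m (0→w₀ over full span):
  y_1 = -w₀x(7L⁴-10L²x²+3x⁴)/(360LEI) = -3·(18/5)·(7·6⁴-10·6²·(18/5)²+3·(18/5)⁴)/(360·6·5000) = -47952/9765625 m
Load 2 — applied couple M₀=20 kN·m at a=12/5 m (b=L-a=18/5):
  y_2 = (M₀x³/(6L)-M₀(x-a)²/2+C₁x)/EI  [x>a] with C₁=M₀(3b²-L²)/(6L)=8/5 = (20·(18/5)³/(6·6)-20·((18/5)-(12/5))²/2+(8/5)·(18/5))/5000 = 54/15625 m
Superposition: y = Σ y_i = -14202/9765625 m ≈ -0.001454 m

y(18/5) = -14202/9765625 m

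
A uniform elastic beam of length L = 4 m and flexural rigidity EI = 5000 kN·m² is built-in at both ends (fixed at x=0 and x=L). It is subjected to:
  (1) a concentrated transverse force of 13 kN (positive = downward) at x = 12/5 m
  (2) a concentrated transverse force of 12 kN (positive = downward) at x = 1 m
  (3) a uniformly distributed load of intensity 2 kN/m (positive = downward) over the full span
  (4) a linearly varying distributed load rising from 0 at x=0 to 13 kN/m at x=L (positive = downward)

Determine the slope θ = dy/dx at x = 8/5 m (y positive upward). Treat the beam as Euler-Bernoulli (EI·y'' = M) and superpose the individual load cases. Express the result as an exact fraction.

θ(8/5) = -1812/1953125 rad

Load 1 — point force P=13 kN at a=12/5 m (b=L-a=8/5):
  θ_1 = -Pb²x(2aL-(3a+b)x)/(2L³EI)  [x≤a] = -13·(8/5)²·(8/5)·(2·(12/5)·4-(3·(12/5)+(8/5))·(8/5))/(2·4³·5000) = -832/1953125 rad
Load 2 — point force P=12 kN at a=1 m (b=L-a=3):
  θ_2 = Pa²(L-x)(2bL-(3b+a)(L-x))/(2L³EI)  [x>a] = 12·1²·(4-(8/5))·(2·3·4-(3·3+1)·(4-(8/5)))/(2·4³·5000) = 0 rad
Load 3 — uniform load w=2 kN/m over full span:
  θ_3 = -wx(L-x)(L-2x)/(12EI) = -2·(8/5)·(4-(8/5))·(4-2·(8/5))/(12·5000) = -8/78125 rad
Load 4 — triangular load w₀=13 kN/m (0→w₀ over full span):
  θ_4 = -w₀(2x(L-x)(L-2x)(x+2L)+x²(L-x)²)/(120LEI) = -13·(2·(8/5)·(4-(8/5))·(4-2·(8/5))·((8/5)+2·4)+(8/5)²·(4-(8/5))²)/(120·4·5000) = -156/390625 rad
Superposition: θ = Σ θ_i = -1812/1953125 rad ≈ -0.000928 rad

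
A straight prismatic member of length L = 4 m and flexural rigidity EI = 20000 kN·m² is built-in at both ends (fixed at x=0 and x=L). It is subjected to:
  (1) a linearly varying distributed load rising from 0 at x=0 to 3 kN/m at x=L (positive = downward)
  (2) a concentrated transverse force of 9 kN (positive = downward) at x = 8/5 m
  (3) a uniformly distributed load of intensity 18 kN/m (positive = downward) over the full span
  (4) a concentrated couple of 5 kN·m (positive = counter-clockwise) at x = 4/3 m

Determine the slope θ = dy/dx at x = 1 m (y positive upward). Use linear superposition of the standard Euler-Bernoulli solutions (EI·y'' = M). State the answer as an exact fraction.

Load 1 — triangular load w₀=3 kN/m (0→w₀ over full span):
  θ_1 = -w₀(2x(L-x)(L-2x)(x+2L)+x²(L-x)²)/(120LEI) = -3·(2·1·(4-1)·(4-2·1)·(1+2·4)+1²·(4-1)²)/(120·4·20000) = -117/3200000 rad
Load 2 — point force P=9 kN at a=8/5 m (b=L-a=12/5):
  θ_2 = -Pb²x(2aL-(3a+b)x)/(2L³EI)  [x≤a] = -9·(12/5)²·1·(2·(8/5)·4-(3·(8/5)+(12/5))·1)/(2·4³·20000) = -567/5000000 rad
Load 3 — uniform load w=18 kN/m over full span:
  θ_3 = -wx(L-x)(L-2x)/(12EI) = -18·1·(4-1)·(4-2·1)/(12·20000) = -9/20000 rad
Load 4 — applied couple M₀=5 kN·m at a=4/3 m (b=L-a=8/3):
  θ_4 = (R_Ax²/2 - M_Ax)/EI  [x≤a] with R_A=5/3, M_A=0 = ((5/3)·1²/2 - 0·1)/20000 = 1/24000 rad
Superposition: θ = Σ θ_i = -133991/240000000 rad ≈ -0.000558 rad

θ(1) = -133991/240000000 rad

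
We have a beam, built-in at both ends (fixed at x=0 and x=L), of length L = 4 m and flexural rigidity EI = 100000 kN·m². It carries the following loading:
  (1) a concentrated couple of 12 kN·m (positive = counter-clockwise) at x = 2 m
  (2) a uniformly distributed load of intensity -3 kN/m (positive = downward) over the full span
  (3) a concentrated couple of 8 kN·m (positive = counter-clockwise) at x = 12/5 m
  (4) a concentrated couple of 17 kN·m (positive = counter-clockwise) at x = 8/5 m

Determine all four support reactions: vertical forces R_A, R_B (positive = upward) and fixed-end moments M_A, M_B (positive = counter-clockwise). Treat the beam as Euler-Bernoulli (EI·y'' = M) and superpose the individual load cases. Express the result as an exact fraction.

Load 1 — applied couple M₀=12 kN·m at a=2 m (b=L-a=2):
  R_A = 6M₀ab/L³ = 6·12·2·2/4³ = 9/2 kN
  M_A = M₀b(2a-b)/L² = 12·2·(2·2-2)/4² = 3 kN·m
  R_B = -6M₀ab/L³ = -6·12·2·2/4³ = -9/2 kN
  M_B = M₀a(2b-a)/L² = 12·2·(2·2-2)/4² = 3 kN·m
Load 2 — uniform load w=-3 kN/m over full span:
  R_A = wL/2 = (-3)·4/2 = -6 kN
  M_A = wL²/12 = (-3)·4²/12 = -4 kN·m
  R_B = wL/2 = (-3)·4/2 = -6 kN
  M_B = -wL²/12 = -(-3)·4²/12 = 4 kN·m
Load 3 — applied couple M₀=8 kN·m at a=12/5 m (b=L-a=8/5):
  R_A = 6M₀ab/L³ = 6·8·(12/5)·(8/5)/4³ = 72/25 kN
  M_A = M₀b(2a-b)/L² = 8·(8/5)·(2·(12/5)-(8/5))/4² = 64/25 kN·m
  R_B = -6M₀ab/L³ = -6·8·(12/5)·(8/5)/4³ = -72/25 kN
  M_B = M₀a(2b-a)/L² = 8·(12/5)·(2·(8/5)-(12/5))/4² = 24/25 kN·m
Load 4 — applied couple M₀=17 kN·m at a=8/5 m (b=L-a=12/5):
  R_A = 6M₀ab/L³ = 6·17·(8/5)·(12/5)/4³ = 153/25 kN
  M_A = M₀b(2a-b)/L² = 17·(12/5)·(2·(8/5)-(12/5))/4² = 51/25 kN·m
  R_B = -6M₀ab/L³ = -6·17·(8/5)·(12/5)/4³ = -153/25 kN
  M_B = M₀a(2b-a)/L² = 17·(8/5)·(2·(12/5)-(8/5))/4² = 136/25 kN·m
Superposition: R_A = 15/2 kN, M_A = 18/5 kN·m, R_B = -39/2 kN, M_B = 67/5 kN·m

R_A = 15/2 kN, M_A = 18/5 kN·m, R_B = -39/2 kN, M_B = 67/5 kN·m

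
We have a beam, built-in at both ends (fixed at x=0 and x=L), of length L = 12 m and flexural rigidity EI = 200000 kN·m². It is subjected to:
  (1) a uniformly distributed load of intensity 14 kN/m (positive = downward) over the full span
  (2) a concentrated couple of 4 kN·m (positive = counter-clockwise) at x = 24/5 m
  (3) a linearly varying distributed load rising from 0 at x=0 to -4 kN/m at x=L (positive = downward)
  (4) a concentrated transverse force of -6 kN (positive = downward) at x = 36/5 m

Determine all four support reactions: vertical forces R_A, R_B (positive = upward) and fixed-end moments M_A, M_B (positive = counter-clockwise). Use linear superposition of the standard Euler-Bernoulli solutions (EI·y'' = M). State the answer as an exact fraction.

Load 1 — uniform load w=14 kN/m over full span:
  R_A = wL/2 = 14·12/2 = 84 kN
  M_A = wL²/12 = 14·12²/12 = 168 kN·m
  R_B = wL/2 = 14·12/2 = 84 kN
  M_B = -wL²/12 = -14·12²/12 = -168 kN·m
Load 2 — applied couple M₀=4 kN·m at a=24/5 m (b=L-a=36/5):
  R_A = 6M₀ab/L³ = 6·4·(24/5)·(36/5)/12³ = 12/25 kN
  M_A = M₀b(2a-b)/L² = 4·(36/5)·(2·(24/5)-(36/5))/12² = 12/25 kN·m
  R_B = -6M₀ab/L³ = -6·4·(24/5)·(36/5)/12³ = -12/25 kN
  M_B = M₀a(2b-a)/L² = 4·(24/5)·(2·(36/5)-(24/5))/12² = 32/25 kN·m
Load 3 — triangular load w₀=-4 kN/m (0→w₀ over full span):
  R_A = 3w₀L/20 = 3·(-4)·12/20 = -36/5 kN
  M_A = w₀L²/30 = (-4)·12²/30 = -96/5 kN·m
  R_B = 7w₀L/20 = 7·(-4)·12/20 = -84/5 kN
  M_B = -w₀L²/20 = -(-4)·12²/20 = 144/5 kN·m
Load 4 — point force P=-6 kN at a=36/5 m (b=L-a=24/5):
  R_A = Pb²(3a+b)/L³ = (-6)·(24/5)²·(3·(36/5)+(24/5))/12³ = -264/125 kN
  M_A = Pab²/L² = (-6)·(36/5)·(24/5)²/12² = -864/125 kN·m
  R_B = Pa²(a+3b)/L³ = (-6)·(36/5)²·((36/5)+3·(24/5))/12³ = -486/125 kN
  M_B = -Pa²b/L² = -(-6)·(36/5)²·(24/5)/12² = 1296/125 kN·m
Superposition: R_A = 9396/125 kN, M_A = 17796/125 kN·m, R_B = 7854/125 kN, M_B = -15944/125 kN·m

R_A = 9396/125 kN, M_A = 17796/125 kN·m, R_B = 7854/125 kN, M_B = -15944/125 kN·m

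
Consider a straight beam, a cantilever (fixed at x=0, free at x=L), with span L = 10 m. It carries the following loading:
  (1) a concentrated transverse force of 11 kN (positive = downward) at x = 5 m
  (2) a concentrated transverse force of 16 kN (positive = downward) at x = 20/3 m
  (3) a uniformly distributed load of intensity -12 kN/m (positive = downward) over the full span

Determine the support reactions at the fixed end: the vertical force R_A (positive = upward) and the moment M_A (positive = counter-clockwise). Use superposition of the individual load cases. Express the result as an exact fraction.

Load 1 — point force P=11 kN at a=5 m (b=L-a=5):
  R_A = P = 11 kN
  M_A = Pa = 11·5 = 55 kN·m
Load 2 — point force P=16 kN at a=20/3 m (b=L-a=10/3):
  R_A = P = 16 kN
  M_A = Pa = 16·(20/3) = 320/3 kN·m
Load 3 — uniform load w=-12 kN/m over full span:
  R_A = wL = (-12)·10 = -120 kN
  M_A = wL²/2 = (-12)·10²/2 = -600 kN·m
Superposition: R_A = -93 kN, M_A = -1315/3 kN·m

R_A = -93 kN, M_A = -1315/3 kN·m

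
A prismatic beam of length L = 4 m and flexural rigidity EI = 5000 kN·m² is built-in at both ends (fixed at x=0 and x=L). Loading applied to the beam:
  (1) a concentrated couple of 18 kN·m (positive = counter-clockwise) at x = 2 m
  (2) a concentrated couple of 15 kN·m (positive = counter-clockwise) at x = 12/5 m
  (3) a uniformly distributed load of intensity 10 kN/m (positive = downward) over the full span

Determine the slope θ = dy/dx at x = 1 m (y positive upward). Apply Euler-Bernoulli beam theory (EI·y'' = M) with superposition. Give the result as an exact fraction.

θ(1) = -329/200000 rad

Load 1 — applied couple M₀=18 kN·m at a=2 m (b=L-a=2):
  θ_1 = (R_Ax²/2 - M_Ax)/EI  [x≤a] with R_A=27/4, M_A=9/2 = ((27/4)·1²/2 - (9/2)·1)/5000 = -9/40000 rad
Load 2 — applied couple M₀=15 kN·m at a=12/5 m (b=L-a=8/5):
  θ_2 = (R_Ax²/2 - M_Ax)/EI  [x≤a] with R_A=27/5, M_A=24/5 = ((27/5)·1²/2 - (24/5)·1)/5000 = -21/50000 rad
Load 3 — uniform load w=10 kN/m over full span:
  θ_3 = -wx(L-x)(L-2x)/(12EI) = -10·1·(4-1)·(4-2·1)/(12·5000) = -1/1000 rad
Superposition: θ = Σ θ_i = -329/200000 rad ≈ -0.001645 rad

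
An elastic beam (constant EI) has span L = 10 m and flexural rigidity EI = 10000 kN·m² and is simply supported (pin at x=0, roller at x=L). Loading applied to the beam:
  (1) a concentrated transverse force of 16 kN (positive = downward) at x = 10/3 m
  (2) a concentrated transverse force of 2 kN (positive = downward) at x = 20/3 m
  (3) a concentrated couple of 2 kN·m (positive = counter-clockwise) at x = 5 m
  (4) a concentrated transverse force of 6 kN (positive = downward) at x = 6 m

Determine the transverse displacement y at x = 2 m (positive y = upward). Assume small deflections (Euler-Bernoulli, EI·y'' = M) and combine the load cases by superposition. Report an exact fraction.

y(2) = -108367/4050000 m

Load 1 — point force P=16 kN at a=10/3 m (b=L-a=20/3):
  y_1 = -Pbx(L²-b²-x²)/(6LEI)  [x≤a] = -16·(20/3)·2·(10²-(20/3)²-2²)/(6·10·10000) = -928/50625 m
Load 2 — point force P=2 kN at a=20/3 m (b=L-a=10/3):
  y_2 = -Pbx(L²-b²-x²)/(6LEI)  [x≤a] = -2·(10/3)·2·(10²-(10/3)²-2²)/(6·10·10000) = -191/101250 m
Load 3 — applied couple M₀=2 kN·m at a=5 m (b=L-a=5):
  y_3 = (M₀x³/(6L)+C₁x)/EI  [x≤a] with C₁=M₀(3b²-L²)/(6L)=-5/6 = (2·2³/(6·10)+(-5/6)·2)/10000 = -7/50000 m
Load 4 — point force P=6 kN at a=6 m (b=L-a=4):
  y_4 = -Pbx(L²-b²-x²)/(6LEI)  [x≤a] = -6·4·2·(10²-4²-2²)/(6·10·10000) = -4/625 m
Superposition: y = Σ y_i = -108367/4050000 m ≈ -0.026757 m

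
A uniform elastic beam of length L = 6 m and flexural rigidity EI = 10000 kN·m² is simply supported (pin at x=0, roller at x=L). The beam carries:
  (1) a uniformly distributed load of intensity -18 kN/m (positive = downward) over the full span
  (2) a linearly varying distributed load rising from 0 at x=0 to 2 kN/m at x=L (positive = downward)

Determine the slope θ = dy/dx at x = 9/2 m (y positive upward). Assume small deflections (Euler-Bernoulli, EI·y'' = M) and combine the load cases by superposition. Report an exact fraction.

θ(9/2) = -67341/6400000 rad

Load 1 — uniform load w=-18 kN/m over full span:
  θ_1 = -w(L³-6Lx²+4x³)/(24EI) = -(-18)·(6³-6·6·(9/2)²+4·(9/2)³)/(24·10000) = -891/80000 rad
Load 2 — triangular load w₀=2 kN/m (0→w₀ over full span):
  θ_2 = -w₀(7L⁴-30L²x²+15x⁴)/(360LEI) = -2·(7·6⁴-30·6²·(9/2)²+15·(9/2)⁴)/(360·6·10000) = 3939/6400000 rad
Superposition: θ = Σ θ_i = -67341/6400000 rad ≈ -0.010522 rad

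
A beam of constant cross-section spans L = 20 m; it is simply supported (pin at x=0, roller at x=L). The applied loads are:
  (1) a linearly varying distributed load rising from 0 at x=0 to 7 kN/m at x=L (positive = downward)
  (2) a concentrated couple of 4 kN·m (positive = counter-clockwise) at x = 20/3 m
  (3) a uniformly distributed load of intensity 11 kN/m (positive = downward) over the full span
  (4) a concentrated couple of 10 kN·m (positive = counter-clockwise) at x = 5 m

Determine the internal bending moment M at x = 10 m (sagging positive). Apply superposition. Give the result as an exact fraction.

Load 1 — triangular load w₀=7 kN/m (0→w₀ over full span):
  M_1 = w₀Lx/6 - w₀x³/(6L) = 7·20·10/6 - 7·10³/(6·20) = 175 kN·m
Load 2 — applied couple M₀=4 kN·m at a=20/3 m (b=L-a=40/3):
  M_2 = M₀x/L - M₀  [x>a] = 4·10/20 - 4 = -2 kN·m
Load 3 — uniform load w=11 kN/m over full span:
  M_3 = wx(L-x)/2 = 11·10·(20-10)/2 = 550 kN·m
Load 4 — applied couple M₀=10 kN·m at a=5 m (b=L-a=15):
  M_4 = M₀x/L - M₀  [x>a] = 10·10/20 - 10 = -5 kN·m
Superposition: M = Σ M_i = 718 kN·m ≈ 718.000000 kN·m

M(10) = 718 kN·m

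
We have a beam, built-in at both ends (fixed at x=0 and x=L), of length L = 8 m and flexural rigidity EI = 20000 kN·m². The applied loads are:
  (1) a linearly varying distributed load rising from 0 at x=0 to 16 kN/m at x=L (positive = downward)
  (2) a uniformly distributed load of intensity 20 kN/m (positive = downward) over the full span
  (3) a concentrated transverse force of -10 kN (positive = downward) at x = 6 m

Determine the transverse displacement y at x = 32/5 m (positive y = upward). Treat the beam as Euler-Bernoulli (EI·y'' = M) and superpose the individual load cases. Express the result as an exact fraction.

y(32/5) = -690751/117187500 m

Load 1 — triangular load w₀=16 kN/m (0→w₀ over full span):
  y_1 = -w₀x²(L-x)²(x+2L)/(120LEI) = -16·(32/5)²·(8-(32/5))²·((32/5)+2·8)/(120·8·20000) = -57344/29296875 m
Load 2 — uniform load w=20 kN/m over full span:
  y_2 = -wx²(L-x)²/(24EI) = -20·(32/5)²·(8-(32/5))²/(24·20000) = -1024/234375 m
Load 3 — point force P=-10 kN at a=6 m (b=L-a=2):
  y_3 = -Pa²(L-x)²(3bL-(3b+a)(L-x))/(6L³EI)  [x>a] = -(-10)·6²·(8-(32/5))²·(3·2·8-(3·2+6)·(8-(32/5)))/(6·8³·20000) = 27/62500 m
Superposition: y = Σ y_i = -690751/117187500 m ≈ -0.005894 m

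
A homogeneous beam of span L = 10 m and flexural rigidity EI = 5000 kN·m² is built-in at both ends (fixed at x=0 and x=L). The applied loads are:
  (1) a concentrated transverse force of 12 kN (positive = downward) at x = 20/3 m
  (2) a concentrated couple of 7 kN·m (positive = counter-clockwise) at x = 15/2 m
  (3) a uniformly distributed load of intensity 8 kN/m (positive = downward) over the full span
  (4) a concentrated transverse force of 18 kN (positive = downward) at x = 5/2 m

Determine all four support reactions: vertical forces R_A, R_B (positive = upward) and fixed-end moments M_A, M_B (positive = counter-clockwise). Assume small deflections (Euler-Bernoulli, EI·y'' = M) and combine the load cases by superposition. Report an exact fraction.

Load 1 — point force P=12 kN at a=20/3 m (b=L-a=10/3):
  R_A = Pb²(3a+b)/L³ = 12·(10/3)²·(3·(20/3)+(10/3))/10³ = 28/9 kN
  M_A = Pab²/L² = 12·(20/3)·(10/3)²/10² = 80/9 kN·m
  R_B = Pa²(a+3b)/L³ = 12·(20/3)²·((20/3)+3·(10/3))/10³ = 80/9 kN
  M_B = -Pa²b/L² = -12·(20/3)²·(10/3)/10² = -160/9 kN·m
Load 2 — applied couple M₀=7 kN·m at a=15/2 m (b=L-a=5/2):
  R_A = 6M₀ab/L³ = 6·7·(15/2)·(5/2)/10³ = 63/80 kN
  M_A = M₀b(2a-b)/L² = 7·(5/2)·(2·(15/2)-(5/2))/10² = 35/16 kN·m
  R_B = -6M₀ab/L³ = -6·7·(15/2)·(5/2)/10³ = -63/80 kN
  M_B = M₀a(2b-a)/L² = 7·(15/2)·(2·(5/2)-(15/2))/10² = -21/16 kN·m
Load 3 — uniform load w=8 kN/m over full span:
  R_A = wL/2 = 8·10/2 = 40 kN
  M_A = wL²/12 = 8·10²/12 = 200/3 kN·m
  R_B = wL/2 = 8·10/2 = 40 kN
  M_B = -wL²/12 = -8·10²/12 = -200/3 kN·m
Load 4 — point force P=18 kN at a=5/2 m (b=L-a=15/2):
  R_A = Pb²(3a+b)/L³ = 18·(15/2)²·(3·(5/2)+(15/2))/10³ = 243/16 kN
  M_A = Pab²/L² = 18·(5/2)·(15/2)²/10² = 405/16 kN·m
  R_B = Pa²(a+3b)/L³ = 18·(5/2)²·((5/2)+3·(15/2))/10³ = 45/16 kN
  M_B = -Pa²b/L² = -18·(5/2)²·(15/2)/10² = -135/16 kN·m
Superposition: R_A = 21271/360 kN, M_A = 1855/18 kN·m, R_B = 18329/360 kN, M_B = -3391/36 kN·m

R_A = 21271/360 kN, M_A = 1855/18 kN·m, R_B = 18329/360 kN, M_B = -3391/36 kN·m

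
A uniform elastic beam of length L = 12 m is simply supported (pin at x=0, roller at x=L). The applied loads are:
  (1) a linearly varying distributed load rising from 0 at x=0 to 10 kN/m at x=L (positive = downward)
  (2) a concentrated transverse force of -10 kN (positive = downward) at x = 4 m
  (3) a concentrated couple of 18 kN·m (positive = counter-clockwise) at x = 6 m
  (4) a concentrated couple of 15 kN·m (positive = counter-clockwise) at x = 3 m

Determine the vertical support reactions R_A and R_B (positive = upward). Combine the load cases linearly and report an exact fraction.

Load 1 — triangular load w₀=10 kN/m (0→w₀ over full span):
  R_A = w₀L/6 = 10·12/6 = 20 kN
  R_B = w₀L/3 = 10·12/3 = 40 kN
Load 2 — point force P=-10 kN at a=4 m (b=L-a=8):
  R_A = Pb/L = (-10)·8/12 = -20/3 kN
  R_B = Pa/L = (-10)·4/12 = -10/3 kN
Load 3 — applied couple M₀=18 kN·m at a=6 m (b=L-a=6):
  R_A = M₀/L = 18/12 = 3/2 kN
  R_B = -M₀/L = -18/12 = -3/2 kN
Load 4 — applied couple M₀=15 kN·m at a=3 m (b=L-a=9):
  R_A = M₀/L = 15/12 = 5/4 kN
  R_B = -M₀/L = -15/12 = -5/4 kN
Superposition: R_A = 193/12 kN, R_B = 407/12 kN

R_A = 193/12 kN, R_B = 407/12 kN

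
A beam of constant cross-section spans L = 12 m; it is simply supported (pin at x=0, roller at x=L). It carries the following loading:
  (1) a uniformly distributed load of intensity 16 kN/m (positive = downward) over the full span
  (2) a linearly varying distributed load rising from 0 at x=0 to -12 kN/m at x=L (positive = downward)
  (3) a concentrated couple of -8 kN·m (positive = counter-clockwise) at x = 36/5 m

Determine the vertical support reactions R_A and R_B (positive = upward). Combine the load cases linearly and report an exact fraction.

R_A = 214/3 kN, R_B = 146/3 kN

Load 1 — uniform load w=16 kN/m over full span:
  R_A = wL/2 = 16·12/2 = 96 kN
  R_B = wL/2 = 16·12/2 = 96 kN
Load 2 — triangular load w₀=-12 kN/m (0→w₀ over full span):
  R_A = w₀L/6 = (-12)·12/6 = -24 kN
  R_B = w₀L/3 = (-12)·12/3 = -48 kN
Load 3 — applied couple M₀=-8 kN·m at a=36/5 m (b=L-a=24/5):
  R_A = M₀/L = (-8)/12 = -2/3 kN
  R_B = -M₀/L = -(-8)/12 = 2/3 kN
Superposition: R_A = 214/3 kN, R_B = 146/3 kN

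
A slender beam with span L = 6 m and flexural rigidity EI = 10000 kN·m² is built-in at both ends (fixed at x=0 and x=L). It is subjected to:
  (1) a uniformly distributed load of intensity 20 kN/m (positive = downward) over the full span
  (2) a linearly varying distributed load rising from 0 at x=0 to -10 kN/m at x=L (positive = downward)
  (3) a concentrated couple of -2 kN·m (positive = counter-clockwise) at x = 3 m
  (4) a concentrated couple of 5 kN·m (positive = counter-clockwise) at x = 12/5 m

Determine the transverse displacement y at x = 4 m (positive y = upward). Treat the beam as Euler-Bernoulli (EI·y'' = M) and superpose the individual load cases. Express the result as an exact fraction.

Load 1 — uniform load w=20 kN/m over full span:
  y_1 = -wx²(L-x)²/(24EI) = -20·4²·(6-4)²/(24·10000) = -2/375 m
Load 2 — triangular load w₀=-10 kN/m (0→w₀ over full span):
  y_2 = -w₀x²(L-x)²(x+2L)/(120LEI) = -(-10)·4²·(6-4)²·(4+2·6)/(120·6·10000) = 8/5625 m
Load 3 — applied couple M₀=-2 kN·m at a=3 m (b=L-a=3):
  y_3 = (R_Ax³/6 - M_Ax²/2 - M₀(x-a)²/2)/EI  [x>a] with R_A=-1/2, M_A=-1/2 = ((-1/2)·4³/6 - (-1/2)·4²/2 - (-2)·(4-3)²/2)/10000 = -1/30000 m
Load 4 — applied couple M₀=5 kN·m at a=12/5 m (b=L-a=18/5):
  y_4 = (R_Ax³/6 - M_Ax²/2 - M₀(x-a)²/2)/EI  [x>a] with R_A=6/5, M_A=3/5 = ((6/5)·4³/6 - (3/5)·4²/2 - 5·(4-(12/5))²/2)/10000 = 1/6250 m
Superposition: y = Σ y_i = -1703/450000 m ≈ -0.003784 m

y(4) = -1703/450000 m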